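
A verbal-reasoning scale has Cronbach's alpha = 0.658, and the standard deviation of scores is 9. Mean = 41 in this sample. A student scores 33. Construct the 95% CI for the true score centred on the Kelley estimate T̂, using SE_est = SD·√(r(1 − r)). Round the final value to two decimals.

[27.37, 44.10]

T̂ = r·X + (1 − r)·M = 0.6580×33 + 0.3420×41 = 21.7140 + 14.0220 ≃ 35.7360
SE_est = SD × √(r(1 − r)) = 9.0000 × √0.2250 ≃ 9.0000 × 0.4744 ≃ 4.2694
CI = 35.7360 ± 1.96 × 4.2694 → [27.3679, 44.1041]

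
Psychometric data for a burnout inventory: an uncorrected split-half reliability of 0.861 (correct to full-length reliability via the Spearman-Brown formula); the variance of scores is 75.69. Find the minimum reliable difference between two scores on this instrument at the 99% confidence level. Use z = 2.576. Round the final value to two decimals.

8.66

SD = √75.69 = 8.700
r_full = 2·0.861 / (1 + 0.861) ≈ 0.925
SEM = 8.700 × √(1 − 0.925) = 8.700 × √0.075 ≈ 8.700 × 0.273 ≈ 2.378
Standard error of the difference = 2.378·√2 ≈ 3.363
Minimum reliable difference = 2.576 × SE_diff ≈ 2.576 × 3.363 ≈ 8.662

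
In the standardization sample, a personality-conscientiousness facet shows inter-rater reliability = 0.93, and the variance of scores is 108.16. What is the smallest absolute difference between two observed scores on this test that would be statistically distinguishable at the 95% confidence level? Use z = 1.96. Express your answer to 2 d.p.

σ = 108.16^(1/2) = 10.4000
SEM = 10.4000 · √(1 − 0.9300) = 10.4000 · √0.0700 ≃ 10.4000 · 0.2646 ≃ 2.7516
Standard error of the difference = 2.7516·√2 ≃ 3.8913
Smallest detectable difference = 1.96·3.8913 ≃ 7.6270

7.63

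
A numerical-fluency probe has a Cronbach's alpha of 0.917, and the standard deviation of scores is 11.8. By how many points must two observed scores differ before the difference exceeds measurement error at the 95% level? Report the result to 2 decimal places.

The standard error of measurement is 11.8000*√(1 − 0.9170) ≈ 11.8000*0.2881 ≈ 3.3995.
Standard error of the difference = 3.3995·√2 ≈ 4.8077
Smallest detectable difference = 1.96*4.8077 ≈ 9.4231

9.42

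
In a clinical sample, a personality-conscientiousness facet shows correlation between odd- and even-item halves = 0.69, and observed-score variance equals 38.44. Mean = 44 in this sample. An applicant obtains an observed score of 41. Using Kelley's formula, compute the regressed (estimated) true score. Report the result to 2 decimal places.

41.55

Spearman-Brown: r = 2(0.69) / (1 + 0.69) = 1.3800 / 1.6900 ≃ 0.8166
T̂ = 0.8166(41) + 0.1834(44) ≃ 41.5503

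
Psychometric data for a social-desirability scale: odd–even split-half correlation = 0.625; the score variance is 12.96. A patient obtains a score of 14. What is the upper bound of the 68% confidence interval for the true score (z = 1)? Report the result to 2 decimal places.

15.73

SD = √12.96 = 3.60000
r_full = 2·0.625 / (1 + 0.625) ≈ 0.76923
The standard error of measurement is 3.60000*√(1 − 0.76923) ≈ 3.60000*0.48038 ≈ 1.72938.
1 * SEM ≈ 1.72938
Upper limit = 14 + 1.72938 ≈ 15.72938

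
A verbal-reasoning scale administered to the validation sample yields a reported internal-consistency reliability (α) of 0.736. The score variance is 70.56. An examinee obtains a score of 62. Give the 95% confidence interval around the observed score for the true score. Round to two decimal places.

[53.54, 70.46]

SD = √70.56 = 8.40000
The standard error of measurement is 8.40000*√(1 − 0.73600) ≈ 8.40000*0.51381 ≈ 4.31600.
Margin = 1.96 * 4.31600 ≈ 8.45936
CI = 62 ± 8.45936 → [53.54064, 70.45936]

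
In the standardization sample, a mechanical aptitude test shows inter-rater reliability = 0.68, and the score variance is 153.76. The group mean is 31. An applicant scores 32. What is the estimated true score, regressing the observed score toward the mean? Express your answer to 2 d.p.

31.68

T̂ = 0.6800(32) + 0.3200(31) ≃ 31.6800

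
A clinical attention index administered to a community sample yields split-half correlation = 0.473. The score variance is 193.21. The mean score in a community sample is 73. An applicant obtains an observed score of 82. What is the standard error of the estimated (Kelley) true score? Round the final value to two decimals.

SD = √193.21 = 13.90000
Full-length reliability (Spearman-Brown) = 2(0.473)/(1+0.473) ≈ 0.64223
SE_est = 13.90000*√(0.64223*0.35777) ≈ 6.66289

6.66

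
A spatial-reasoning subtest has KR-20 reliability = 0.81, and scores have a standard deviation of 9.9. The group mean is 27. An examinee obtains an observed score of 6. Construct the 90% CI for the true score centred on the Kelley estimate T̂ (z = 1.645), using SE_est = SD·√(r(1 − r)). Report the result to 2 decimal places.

[3.60, 16.38]

T̂ = r·X + (1 − r)·M = 0.81000×6 + 0.19000×27 = 4.86000 + 5.13000 ≈ 9.99000
SE_est = SD × √(r(1 − r)) = 9.90000 × √0.15390 ≈ 9.90000 × 0.39230 ≈ 3.88378
90% CI: 9.99000 ± 6.38882 ≈ (3.60118, 16.37882)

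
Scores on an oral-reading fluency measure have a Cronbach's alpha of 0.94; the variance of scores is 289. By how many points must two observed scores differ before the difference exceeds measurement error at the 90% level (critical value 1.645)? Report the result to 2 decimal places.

σ = 289^(1/2) = 17.0000
SEM = 17.0000 · √(1 − 0.9400) = 17.0000 · √0.0600 ≈ 17.0000 · 0.2449 ≈ 4.1641
Standard error of the difference = 4.1641·√2 ≈ 5.8890
Smallest detectable difference = 1.645·5.8890 ≈ 9.6874

9.69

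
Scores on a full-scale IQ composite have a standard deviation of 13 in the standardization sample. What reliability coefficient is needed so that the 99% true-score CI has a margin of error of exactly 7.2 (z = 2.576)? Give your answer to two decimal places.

SEM needed = half-width / z = 7.2/2.576 ≈ 2.795
r = 1 − (2.795/13)² ≈ 1 − 0.046 ≈ 0.954

0.95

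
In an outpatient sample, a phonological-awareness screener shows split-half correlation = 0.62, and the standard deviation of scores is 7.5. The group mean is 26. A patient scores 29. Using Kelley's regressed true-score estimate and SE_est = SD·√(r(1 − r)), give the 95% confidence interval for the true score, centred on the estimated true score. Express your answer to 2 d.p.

Spearman-Brown: r = 2(0.62) / (1 + 0.62) = 1.240 / 1.620 ≈ 0.765
Estimated true score = 0.765·29 + (1 − 0.765)·26 ≈ 28.296
SE_est = SD · √(r(1 − r)) = 7.500 · √0.180 ≈ 7.500 · 0.424 ≈ 3.178
CI = 28.296 ± 1.96 · 3.178 → [22.067, 34.525]

[22.07, 34.53]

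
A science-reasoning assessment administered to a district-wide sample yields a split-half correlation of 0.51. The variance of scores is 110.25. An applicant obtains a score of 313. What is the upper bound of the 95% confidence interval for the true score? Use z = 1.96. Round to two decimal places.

σ = 110.25^(1/2) = 10.5000
Spearman-Brown: r = 2(0.51) / (1 + 0.51) = 1.0200 / 1.5100 ≃ 0.6755
SEM = 10.5000 × √(1 − 0.6755) = 10.5000 × √0.3245 ≃ 10.5000 × 0.5697 ≃ 5.9813
Margin = 1.96 × 5.9813 ≃ 11.7234
Upper limit = 313 + 11.7234 ≃ 324.7234

324.72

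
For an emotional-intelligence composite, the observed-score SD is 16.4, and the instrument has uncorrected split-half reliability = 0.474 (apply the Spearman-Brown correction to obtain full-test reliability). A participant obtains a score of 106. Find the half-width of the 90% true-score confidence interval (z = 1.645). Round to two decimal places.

Spearman-Brown: r = 2(0.474) / (1 + 0.474) = 0.9480 / 1.4740 ≈ 0.6431
The standard error of measurement is 16.4000·√(1 − 0.6431) ≈ 16.4000·0.5974 ≈ 9.7969.
1.645 · SEM ≈ 16.1159

16.12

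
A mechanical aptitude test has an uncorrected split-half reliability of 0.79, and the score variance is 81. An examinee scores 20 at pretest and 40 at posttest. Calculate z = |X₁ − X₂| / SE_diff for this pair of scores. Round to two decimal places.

4.59

SD = √81 ≃ 9.000
Full-length reliability (Spearman-Brown) = 2(0.79)/(1+0.79) ≃ 0.883
SEM = 9.000 × √(1 − 0.883) = 9.000 × √0.117 ≃ 9.000 × 0.343 ≃ 3.083
SE_diff = SEM × √2 ≃ 3.083 × 1.414 ≃ 4.360
z = |20 − 40| / 4.360 = 20 / 4.360 ≃ 4.588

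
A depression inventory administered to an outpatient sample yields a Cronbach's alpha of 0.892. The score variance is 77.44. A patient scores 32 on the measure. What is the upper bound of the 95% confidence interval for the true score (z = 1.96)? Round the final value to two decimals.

37.67

SD = √77.44 = 8.8000
The standard error of measurement is 8.8000×√(1 − 0.8920) ≈ 8.8000×0.3286 ≈ 2.8920.
Half-width = 1.96×2.8920 ≈ 5.6683
Upper limit = 32 + 5.6683 ≈ 37.6683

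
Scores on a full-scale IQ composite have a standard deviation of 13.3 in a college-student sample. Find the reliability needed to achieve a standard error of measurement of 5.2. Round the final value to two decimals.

r = 1 − (SEM / SD)² = 1 − (5.2000 / 13.3)² ≈ 1 − 0.1529 ≈ 0.8471

0.85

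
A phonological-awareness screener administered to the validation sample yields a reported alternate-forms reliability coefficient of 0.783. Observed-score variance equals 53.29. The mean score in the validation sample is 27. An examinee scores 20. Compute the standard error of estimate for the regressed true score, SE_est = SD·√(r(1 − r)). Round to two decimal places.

3.01

σ = 53.29^(1/2) = 7.30000
SE_est = SD × √(r(1 − r)) = 7.30000 × √0.16991 ≈ 7.30000 × 0.41220 ≈ 3.00908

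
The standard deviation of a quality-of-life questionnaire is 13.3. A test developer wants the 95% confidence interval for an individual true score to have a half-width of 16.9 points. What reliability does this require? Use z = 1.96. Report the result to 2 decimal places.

0.58

Required SEM = 16.9 / 1.96 ≈ 8.6224
r = 1 − (SEM / SD)² = 1 − (8.6224 / 13.3)² ≈ 1 − 0.4203 ≈ 0.5797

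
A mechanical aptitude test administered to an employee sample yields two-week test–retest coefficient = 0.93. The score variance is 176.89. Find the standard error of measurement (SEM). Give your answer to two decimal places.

SD = √176.89 = 13.300
SEM = 13.300 × √(1 − 0.930) = 13.300 × √0.070 ≈ 13.300 × 0.265 ≈ 3.519

3.52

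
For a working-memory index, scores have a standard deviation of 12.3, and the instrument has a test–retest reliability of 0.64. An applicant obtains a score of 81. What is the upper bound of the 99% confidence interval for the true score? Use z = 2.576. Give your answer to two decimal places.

100.01

SEM = 12.3000·√(1 − 0.6400) ≈ 7.3800
2.576 · SEM ≈ 19.0109
Upper limit = 81 + 19.0109 ≈ 100.0109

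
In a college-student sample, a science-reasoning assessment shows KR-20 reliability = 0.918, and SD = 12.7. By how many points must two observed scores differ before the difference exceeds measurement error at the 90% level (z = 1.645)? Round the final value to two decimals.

The standard error of measurement is 12.7000·√(1 − 0.9180) ≈ 12.7000·0.2864 ≈ 3.6367.
Standard error of the difference = 3.6367·√2 ≈ 5.1431
Smallest detectable difference = 1.645·5.1431 ≈ 8.4604

8.46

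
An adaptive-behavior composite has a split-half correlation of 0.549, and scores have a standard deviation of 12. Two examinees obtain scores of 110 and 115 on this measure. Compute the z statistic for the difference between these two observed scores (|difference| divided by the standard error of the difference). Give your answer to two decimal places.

0.55

Full-length reliability (Spearman-Brown) = 2(0.549)/(1+0.549) ≈ 0.7088
SEM = 12.0000 × √(1 − 0.7088) = 12.0000 × √0.2912 ≈ 12.0000 × 0.5396 ≈ 6.4751
SE_diff = SEM × √2 ≈ 6.4751 × 1.4142 ≈ 9.1571
z = 5 / 9.1571 ≈ 0.5460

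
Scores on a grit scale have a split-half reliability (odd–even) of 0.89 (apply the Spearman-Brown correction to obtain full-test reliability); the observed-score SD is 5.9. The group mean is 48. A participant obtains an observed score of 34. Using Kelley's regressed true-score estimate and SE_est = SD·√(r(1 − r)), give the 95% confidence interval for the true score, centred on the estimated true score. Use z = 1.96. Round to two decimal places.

r_full = 2·0.89 / (1 + 0.89) ≈ 0.9418
T̂ = r·X + (1 − r)·M = 0.9418·34 + 0.0582·48 ≈ 32.0212 + 2.7937 ≈ 34.8148
SE_est = 5.9000·√(0.9418·0.0582) ≈ 1.3813
95% CI: 34.8148 ± 2.7074 ≈ (32.1074, 37.5222)

[32.11, 37.52]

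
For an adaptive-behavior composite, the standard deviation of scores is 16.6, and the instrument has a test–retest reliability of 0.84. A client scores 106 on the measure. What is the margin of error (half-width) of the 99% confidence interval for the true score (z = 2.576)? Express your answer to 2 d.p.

SEM = 16.60000·√(1 − 0.84000) ≈ 6.64000
Half-width = 2.576·6.64000 ≈ 17.10464

17.10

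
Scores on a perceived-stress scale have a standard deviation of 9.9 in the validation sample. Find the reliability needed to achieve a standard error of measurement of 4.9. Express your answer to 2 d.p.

0.76

r = 1 − (4.9000/9.9)² ≃ 1 − 0.2450 ≃ 0.7550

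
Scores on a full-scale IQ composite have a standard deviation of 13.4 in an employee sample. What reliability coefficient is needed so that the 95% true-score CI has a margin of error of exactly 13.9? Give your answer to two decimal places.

SEM needed = half-width / z = 13.9/1.96 ≃ 7.092
r = 1 − (SEM / SD)² = 1 − (7.092 / 13.4)² ≃ 1 − 0.280 ≃ 0.720

0.72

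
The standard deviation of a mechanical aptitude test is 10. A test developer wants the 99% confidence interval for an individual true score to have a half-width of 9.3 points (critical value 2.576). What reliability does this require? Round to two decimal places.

SEM needed = half-width / z = 9.3/2.576 ≈ 3.61025
r = 1 − (SEM / SD)² = 1 − (3.61025 / 10)² ≈ 1 − 0.13034 ≈ 0.86966

0.87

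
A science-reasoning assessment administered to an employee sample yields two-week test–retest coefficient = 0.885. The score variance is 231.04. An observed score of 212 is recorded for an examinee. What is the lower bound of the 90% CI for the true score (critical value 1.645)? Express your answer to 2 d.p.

σ = 231.04^(1/2) = 15.2000
The standard error of measurement is 15.2000·√(1 − 0.8850) ≃ 15.2000·0.3391 ≃ 5.1546.
Half-width = 1.645·5.1546 ≃ 8.4793
Lower bound: 212 − 8.4793 = 203.5207

203.52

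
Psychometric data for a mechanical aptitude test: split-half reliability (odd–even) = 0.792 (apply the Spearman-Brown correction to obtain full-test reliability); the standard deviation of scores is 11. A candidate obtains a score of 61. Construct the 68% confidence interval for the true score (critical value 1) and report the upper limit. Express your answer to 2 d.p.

r_full = 2·0.792 / (1 + 0.792) ≈ 0.8839
SEM = 11.0000×√(1 − 0.8839) ≈ 3.7476
1 × SEM ≈ 3.7476
Upper limit = 61 + 3.7476 ≈ 64.7476

64.75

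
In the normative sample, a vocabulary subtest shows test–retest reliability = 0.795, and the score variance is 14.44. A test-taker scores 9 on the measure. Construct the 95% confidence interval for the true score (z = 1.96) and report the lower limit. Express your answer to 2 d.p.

5.63

σ = 14.44^(1/2) = 3.8000
SEM = 3.8000×√(1 − 0.7950) ≈ 1.7205
1.96 × SEM ≈ 3.3722
Lower limit = 9 − 3.3722 ≈ 5.6278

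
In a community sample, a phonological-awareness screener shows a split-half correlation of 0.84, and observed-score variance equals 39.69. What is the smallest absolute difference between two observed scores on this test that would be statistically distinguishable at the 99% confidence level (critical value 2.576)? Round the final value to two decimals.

6.77

σ = 39.69^(1/2) = 6.3000
Spearman-Brown: r = 2(0.84) / (1 + 0.84) = 1.6800 / 1.8400 ≈ 0.9130
The standard error of measurement is 6.3000*√(1 − 0.9130) ≈ 6.3000*0.2949 ≈ 1.8578.
SE_diff = SEM * √2 ≈ 1.8578 * 1.4142 ≈ 2.6273
Smallest detectable difference = 2.576*2.6273 ≈ 6.7679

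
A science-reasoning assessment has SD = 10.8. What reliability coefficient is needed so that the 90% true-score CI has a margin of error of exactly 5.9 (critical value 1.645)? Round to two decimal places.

0.89

SEM needed = half-width / z = 5.9/1.645 ≈ 3.58663
r = 1 − (SEM / SD)² = 1 − (3.58663 / 10.8)² ≈ 1 − 0.11029 ≈ 0.88971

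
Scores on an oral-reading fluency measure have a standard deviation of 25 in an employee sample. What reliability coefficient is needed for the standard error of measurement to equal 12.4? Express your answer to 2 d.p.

0.75

r = 1 − (12.40000/25)² ≈ 1 − 0.24602 ≈ 0.75398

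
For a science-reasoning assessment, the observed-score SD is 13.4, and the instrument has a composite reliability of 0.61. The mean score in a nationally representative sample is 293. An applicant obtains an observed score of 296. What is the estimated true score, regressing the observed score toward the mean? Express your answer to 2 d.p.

294.83

T̂ = r·X + (1 − r)·M = 0.6100·296 + 0.3900·293 = 180.5600 + 114.2700 ≈ 294.8300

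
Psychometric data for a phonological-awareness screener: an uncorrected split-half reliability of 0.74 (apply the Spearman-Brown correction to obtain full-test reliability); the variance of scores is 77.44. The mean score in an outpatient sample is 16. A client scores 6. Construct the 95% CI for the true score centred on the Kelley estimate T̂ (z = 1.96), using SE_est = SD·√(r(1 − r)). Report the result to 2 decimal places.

[1.35, 13.64]

σ = 77.44^(1/2) = 8.8000
Spearman-Brown: r = 2(0.74) / (1 + 0.74) = 1.4800 / 1.7400 ≃ 0.8506
T̂ = 0.8506(6) + 0.1494(16) ≃ 7.4943
SE_est = SD × √(r(1 − r)) = 8.8000 × √0.1271 ≃ 8.8000 × 0.3565 ≃ 3.1373
CI = 7.4943 ± 1.96 × 3.1373 → [1.3452, 13.6433]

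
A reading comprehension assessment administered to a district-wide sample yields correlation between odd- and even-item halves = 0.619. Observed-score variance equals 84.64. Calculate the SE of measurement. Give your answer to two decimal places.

σ = 84.64^(1/2) = 9.20000
Spearman-Brown: r = 2(0.619) / (1 + 0.619) = 1.23800 / 1.61900 ≈ 0.76467
SEM = 9.20000·√(1 − 0.76467) ≈ 4.46300

4.46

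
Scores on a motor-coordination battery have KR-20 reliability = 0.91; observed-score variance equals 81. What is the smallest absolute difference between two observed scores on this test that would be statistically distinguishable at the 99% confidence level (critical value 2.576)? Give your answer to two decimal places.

9.84

σ = 81^(1/2) = 9.0000
SEM = 9.0000·√(1 − 0.9100) ≈ 2.7000
Standard error of the difference = 2.7000·√2 ≈ 3.8184
Smallest detectable difference = 2.576·3.8184 ≈ 9.8361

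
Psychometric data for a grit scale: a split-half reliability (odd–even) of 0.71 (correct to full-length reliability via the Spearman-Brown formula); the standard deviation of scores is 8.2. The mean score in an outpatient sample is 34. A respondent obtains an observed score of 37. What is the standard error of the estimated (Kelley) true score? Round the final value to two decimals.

r_full = 2·0.71 / (1 + 0.71) ≈ 0.83041
SE_est = 8.20000·√[r(1 − r)] ≈ 3.07724

3.08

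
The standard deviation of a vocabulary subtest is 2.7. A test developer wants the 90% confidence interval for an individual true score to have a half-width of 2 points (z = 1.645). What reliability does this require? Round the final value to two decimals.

SEM needed = half-width / z = 2/1.645 ≈ 1.2158
r = 1 − (SEM / SD)² = 1 − (1.2158 / 2.7)² ≈ 1 − 0.2028 ≈ 0.7972

0.80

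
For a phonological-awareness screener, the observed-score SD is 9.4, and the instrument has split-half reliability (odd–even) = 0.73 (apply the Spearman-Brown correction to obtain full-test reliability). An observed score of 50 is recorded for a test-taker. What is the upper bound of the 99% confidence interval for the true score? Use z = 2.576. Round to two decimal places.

r_full = 2·0.73 / (1 + 0.73) ≃ 0.84393
SEM = 9.40000 × √(1 − 0.84393) = 9.40000 × √0.15607 ≃ 9.40000 × 0.39506 ≃ 3.71353
2.576 × SEM ≃ 9.56605
Upper limit = 50 + 9.56605 ≃ 59.56605

59.57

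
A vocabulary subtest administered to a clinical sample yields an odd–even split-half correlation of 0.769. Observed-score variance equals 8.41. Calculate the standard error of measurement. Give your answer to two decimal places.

1.05

SD = √8.41 = 2.900
Full-length reliability (Spearman-Brown) = 2(0.769)/(1+0.769) ≈ 0.869
The standard error of measurement is 2.900×√(1 − 0.869) ≈ 2.900×0.361 ≈ 1.048.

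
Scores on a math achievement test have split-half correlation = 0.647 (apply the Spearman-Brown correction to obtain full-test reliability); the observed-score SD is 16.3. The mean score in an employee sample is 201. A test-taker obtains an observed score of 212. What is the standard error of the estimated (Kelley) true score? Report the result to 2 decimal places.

6.69

Spearman-Brown: r = 2(0.647) / (1 + 0.647) = 1.2940 / 1.6470 ≈ 0.7857
SE_est = 16.3000·√[r(1 − r)] ≈ 6.6888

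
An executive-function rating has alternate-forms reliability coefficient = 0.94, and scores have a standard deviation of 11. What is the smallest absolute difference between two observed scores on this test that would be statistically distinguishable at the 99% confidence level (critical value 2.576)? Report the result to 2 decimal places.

SEM = 11.000 · √(1 − 0.940) = 11.000 · √0.060 ≈ 11.000 · 0.245 ≈ 2.694
SE_diff = √2 · SEM ≈ 3.811
Minimum reliable difference = 2.576 · SE_diff ≈ 2.576 · 3.811 ≈ 9.816

9.82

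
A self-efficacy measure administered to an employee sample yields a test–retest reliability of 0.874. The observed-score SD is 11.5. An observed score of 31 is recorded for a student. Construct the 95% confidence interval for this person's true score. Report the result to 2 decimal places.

[23.00, 39.00]

The standard error of measurement is 11.5000*√(1 − 0.8740) ≈ 11.5000*0.3550 ≈ 4.0821.
1.96 * SEM ≈ 8.0009
CI = 31 ± 8.0009 → [22.9991, 39.0009]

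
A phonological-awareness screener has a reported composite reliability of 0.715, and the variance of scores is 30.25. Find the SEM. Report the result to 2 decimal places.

SD = √30.25 = 5.500
SEM = 5.500 * √(1 − 0.715) = 5.500 * √0.285 ≃ 5.500 * 0.534 ≃ 2.936

2.94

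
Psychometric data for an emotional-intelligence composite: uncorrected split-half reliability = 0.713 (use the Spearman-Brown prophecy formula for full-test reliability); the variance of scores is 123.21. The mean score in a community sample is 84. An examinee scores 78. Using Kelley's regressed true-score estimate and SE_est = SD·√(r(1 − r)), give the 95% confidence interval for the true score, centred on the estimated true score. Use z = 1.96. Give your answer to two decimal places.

SD = √123.21 = 11.10000
Full-length reliability (Spearman-Brown) = 2(0.713)/(1+0.713) ≈ 0.83246
T̂ = 0.83246(78) + 0.16754(84) ≈ 79.00525
SE_est = 11.10000·√[r(1 − r)] ≈ 4.14540
95% CI: 79.00525 ± 8.12498 ≈ (70.88027, 87.13024)

[70.88, 87.13]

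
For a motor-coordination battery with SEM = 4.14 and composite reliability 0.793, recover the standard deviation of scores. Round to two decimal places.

9.10

SD = SEM / √(1 − r) = 4.14 / √0.207 ≈ 4.14 / 0.455 ≈ 9.099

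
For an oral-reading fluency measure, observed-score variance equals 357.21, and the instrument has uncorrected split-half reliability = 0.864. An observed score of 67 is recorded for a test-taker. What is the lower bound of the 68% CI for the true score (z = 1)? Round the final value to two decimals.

SD = √357.21 = 18.9000
Spearman-Brown: r = 2(0.864) / (1 + 0.864) = 1.7280 / 1.8640 ≃ 0.9270
SEM = 18.9000*√(1 − 0.9270) ≃ 5.1051
Half-width = 1*5.1051 ≃ 5.1051
Lower bound: 67 − 5.1051 = 61.8949

61.89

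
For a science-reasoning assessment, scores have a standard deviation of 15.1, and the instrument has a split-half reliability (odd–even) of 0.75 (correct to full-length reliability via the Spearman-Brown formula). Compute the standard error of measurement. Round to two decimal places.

Full-length reliability (Spearman-Brown) = 2(0.75)/(1+0.75) ≈ 0.8571
SEM = 15.1000 × √(1 − 0.8571) = 15.1000 × √0.1429 ≈ 15.1000 × 0.3780 ≈ 5.7073

5.71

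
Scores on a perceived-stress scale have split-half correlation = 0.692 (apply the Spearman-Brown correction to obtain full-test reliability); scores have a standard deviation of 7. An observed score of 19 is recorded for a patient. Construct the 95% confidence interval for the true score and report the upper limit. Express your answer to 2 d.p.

Spearman-Brown: r = 2(0.692) / (1 + 0.692) = 1.384 / 1.692 ≃ 0.818
The standard error of measurement is 7.000·√(1 − 0.818) ≃ 7.000·0.427 ≃ 2.987.
Margin = 1.96 · 2.987 ≃ 5.854
Upper bound: 19 + 5.854 = 24.854

24.85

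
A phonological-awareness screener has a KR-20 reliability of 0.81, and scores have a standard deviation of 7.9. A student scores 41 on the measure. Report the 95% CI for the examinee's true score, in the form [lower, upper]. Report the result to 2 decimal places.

SEM = 7.900 * √(1 − 0.810) = 7.900 * √0.190 ≈ 7.900 * 0.436 ≈ 3.444
Margin = 1.96 * 3.444 ≈ 6.749
CI = 41 ± 6.749 → [34.251, 47.749]

[34.25, 47.75]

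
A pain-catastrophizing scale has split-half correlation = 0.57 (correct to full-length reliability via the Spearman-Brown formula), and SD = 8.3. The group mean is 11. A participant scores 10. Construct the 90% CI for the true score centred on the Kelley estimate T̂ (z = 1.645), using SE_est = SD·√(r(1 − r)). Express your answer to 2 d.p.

r_full = 2·0.57 / (1 + 0.57) ≈ 0.726
Estimated true score = 0.726*10 + (1 − 0.726)*11 ≈ 10.274
SE_est = SD * √(r(1 − r)) = 8.300 * √0.199 ≈ 8.300 * 0.446 ≈ 3.701
CI = 10.274 ± 1.645 * 3.701 → [4.185, 16.363]

[4.19, 16.36]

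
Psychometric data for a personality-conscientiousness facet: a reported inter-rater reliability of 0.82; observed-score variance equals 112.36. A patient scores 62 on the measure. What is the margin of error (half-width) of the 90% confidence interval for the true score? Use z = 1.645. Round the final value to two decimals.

σ = 112.36^(1/2) = 10.60000
SEM = 10.60000*√(1 − 0.82000) ≈ 4.49720
Half-width = 1.645*4.49720 ≈ 7.39789

7.40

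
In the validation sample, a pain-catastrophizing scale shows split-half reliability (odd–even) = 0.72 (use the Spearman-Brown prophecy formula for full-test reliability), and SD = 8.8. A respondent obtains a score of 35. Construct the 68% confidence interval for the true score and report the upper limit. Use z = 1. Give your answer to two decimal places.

38.55

Full-length reliability (Spearman-Brown) = 2(0.72)/(1+0.72) ≈ 0.83721
The standard error of measurement is 8.80000·√(1 − 0.83721) ≈ 8.80000·0.40347 ≈ 3.55056.
Half-width = 1·3.55056 ≈ 3.55056
Upper bound: 35 + 3.55056 = 38.55056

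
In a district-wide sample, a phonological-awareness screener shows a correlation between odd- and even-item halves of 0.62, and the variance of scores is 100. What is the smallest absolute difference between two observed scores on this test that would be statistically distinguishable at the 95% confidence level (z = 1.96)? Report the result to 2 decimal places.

SD = √100 ≃ 10.0000
Full-length reliability (Spearman-Brown) = 2(0.62)/(1+0.62) ≃ 0.7654
SEM = 10.0000×√(1 − 0.7654) ≃ 4.8432
SE_diff = SEM × √2 ≃ 4.8432 × 1.4142 ≃ 6.8493
Smallest detectable difference = 1.96×6.8493 ≃ 13.4247

13.42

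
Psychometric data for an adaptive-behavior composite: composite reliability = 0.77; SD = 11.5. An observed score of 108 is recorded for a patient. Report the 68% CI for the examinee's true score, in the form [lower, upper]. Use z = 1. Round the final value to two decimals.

The standard error of measurement is 11.5000*√(1 − 0.7700) ≈ 11.5000*0.4796 ≈ 5.5152.
Margin = 1 * 5.5152 ≈ 5.5152
68% CI: 108 ± 5.5152 = [102.4848, 113.5152]

[102.48, 113.52]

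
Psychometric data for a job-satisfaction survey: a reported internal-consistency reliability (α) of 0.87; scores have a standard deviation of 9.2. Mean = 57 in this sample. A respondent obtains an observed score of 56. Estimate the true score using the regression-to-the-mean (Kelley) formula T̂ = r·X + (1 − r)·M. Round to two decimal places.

Estimated true score = 0.870*56 + (1 − 0.870)*57 ≈ 56.130

56.13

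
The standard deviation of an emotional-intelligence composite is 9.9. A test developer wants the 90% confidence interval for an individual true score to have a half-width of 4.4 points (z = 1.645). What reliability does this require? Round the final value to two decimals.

0.93

Required SEM = 4.4 / 1.645 ≃ 2.675
Required reliability = 1 − (SEM/SD)² = 1 − 0.073 ≃ 0.927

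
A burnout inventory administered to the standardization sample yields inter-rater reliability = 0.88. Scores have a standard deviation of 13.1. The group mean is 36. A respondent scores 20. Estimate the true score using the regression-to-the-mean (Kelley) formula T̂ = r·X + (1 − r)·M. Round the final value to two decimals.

T̂ = 0.880(20) + 0.120(36) ≃ 21.920

21.92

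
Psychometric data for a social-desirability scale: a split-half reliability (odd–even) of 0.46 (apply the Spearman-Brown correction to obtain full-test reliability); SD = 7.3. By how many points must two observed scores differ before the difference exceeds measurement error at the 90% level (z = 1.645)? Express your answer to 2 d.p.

10.33

r_full = 2·0.46 / (1 + 0.46) ≃ 0.6301
The standard error of measurement is 7.3000*√(1 − 0.6301) ≃ 7.3000*0.6082 ≃ 4.4396.
SE_diff = √2 * SEM ≃ 6.2785
Minimum reliable difference = 1.645 * SE_diff ≃ 1.645 * 6.2785 ≃ 10.3282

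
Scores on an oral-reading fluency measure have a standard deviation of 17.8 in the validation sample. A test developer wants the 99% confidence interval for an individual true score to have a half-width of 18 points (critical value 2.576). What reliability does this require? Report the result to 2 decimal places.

SEM needed = half-width / z = 18/2.576 ≈ 6.988
Required reliability = 1 − (SEM/SD)² = 1 − 0.154 ≈ 0.846

0.85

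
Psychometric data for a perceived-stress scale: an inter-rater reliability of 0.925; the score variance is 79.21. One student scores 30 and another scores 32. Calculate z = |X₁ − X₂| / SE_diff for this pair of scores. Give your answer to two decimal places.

SD = √79.21 ≈ 8.9000
SEM = 8.9000×√(1 − 0.9250) ≈ 2.4374
Standard error of the difference = 2.4374·√2 ≈ 3.4470
z = |30 − 32| / 3.4470 = 2 / 3.4470 ≈ 0.5802

0.58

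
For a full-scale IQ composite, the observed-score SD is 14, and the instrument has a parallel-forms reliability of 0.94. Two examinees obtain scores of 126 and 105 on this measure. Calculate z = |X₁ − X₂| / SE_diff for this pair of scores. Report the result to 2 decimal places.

4.33

SEM = 14.0000×√(1 − 0.9400) ≈ 3.4293
Standard error of the difference = 3.4293·√2 ≈ 4.8497
z = |126 − 105| / 4.8497 = 21 / 4.8497 ≈ 4.3301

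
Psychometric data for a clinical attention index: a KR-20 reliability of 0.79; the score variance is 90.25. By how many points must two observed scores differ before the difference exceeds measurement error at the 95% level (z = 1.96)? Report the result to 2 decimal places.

12.07

σ = 90.25^(1/2) = 9.500
The standard error of measurement is 9.500×√(1 − 0.790) ≈ 9.500×0.458 ≈ 4.353.
SE_diff = SEM × √2 ≈ 4.353 × 1.414 ≈ 6.157
Minimum reliable difference = 1.96 × SE_diff ≈ 1.96 × 6.157 ≈ 12.067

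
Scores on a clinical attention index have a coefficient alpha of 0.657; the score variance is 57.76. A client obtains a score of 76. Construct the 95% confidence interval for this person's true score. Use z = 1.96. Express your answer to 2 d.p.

[67.28, 84.72]

SD = √57.76 = 7.6000
The standard error of measurement is 7.6000*√(1 − 0.6570) ≃ 7.6000*0.5857 ≃ 4.4510.
1.96 * SEM ≃ 8.7240
Interval: (67.2760, 84.7240)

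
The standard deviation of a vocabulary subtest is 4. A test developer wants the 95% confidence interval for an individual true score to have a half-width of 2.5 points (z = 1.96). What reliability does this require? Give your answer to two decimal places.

SEM needed = half-width / z = 2.5/1.96 ≃ 1.27551
r = 1 − (1.27551/4)² ≃ 1 − 0.10168 ≃ 0.89832

0.90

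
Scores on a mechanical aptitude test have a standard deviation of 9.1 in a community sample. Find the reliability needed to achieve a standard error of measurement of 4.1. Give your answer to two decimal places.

0.80

r = 1 − (4.1000/9.1)² ≃ 1 − 0.2030 ≃ 0.7970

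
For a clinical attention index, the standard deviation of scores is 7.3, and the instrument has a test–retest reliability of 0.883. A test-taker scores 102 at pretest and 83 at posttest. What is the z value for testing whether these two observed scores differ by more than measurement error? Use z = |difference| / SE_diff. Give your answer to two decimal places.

5.38

SEM = 7.30000 × √(1 − 0.88300) = 7.30000 × √0.11700 ≃ 7.30000 × 0.34205 ≃ 2.49698
SE_diff = √2 × SEM ≃ 3.53127
z = 19 / 3.53127 ≃ 5.38050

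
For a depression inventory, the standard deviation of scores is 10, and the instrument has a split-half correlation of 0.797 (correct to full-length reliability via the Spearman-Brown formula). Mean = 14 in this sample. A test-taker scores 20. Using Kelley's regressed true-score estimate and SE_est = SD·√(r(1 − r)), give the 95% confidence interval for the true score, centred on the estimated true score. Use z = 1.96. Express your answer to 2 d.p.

r_full = 2·0.797 / (1 + 0.797) ≈ 0.887
Estimated true score = 0.887*20 + (1 − 0.887)*14 ≈ 19.322
SE_est = SD * √(r(1 − r)) = 10.000 * √0.100 ≈ 10.000 * 0.317 ≈ 3.166
CI = 19.322 ± 1.96 * 3.166 → [13.118, 25.527]

[13.12, 25.53]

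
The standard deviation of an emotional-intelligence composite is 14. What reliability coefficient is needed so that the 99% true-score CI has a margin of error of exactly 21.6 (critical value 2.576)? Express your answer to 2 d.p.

Required SEM = 21.6 / 2.576 ≈ 8.3851
r = 1 − (SEM / SD)² = 1 − (8.3851 / 14)² ≈ 1 − 0.3587 ≈ 0.6413

0.64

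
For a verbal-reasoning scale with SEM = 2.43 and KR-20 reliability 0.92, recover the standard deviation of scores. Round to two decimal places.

SD = 2.43 / √(1 − 0.92) ≃ 8.591

8.59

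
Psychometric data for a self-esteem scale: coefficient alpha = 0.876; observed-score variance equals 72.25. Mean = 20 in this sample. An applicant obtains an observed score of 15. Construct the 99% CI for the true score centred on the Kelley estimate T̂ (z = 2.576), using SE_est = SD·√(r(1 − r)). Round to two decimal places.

σ = 72.25^(1/2) = 8.500
T̂ = r·X + (1 − r)·M = 0.876·15 + 0.124·20 = 13.140 + 2.480 ≈ 15.620
SE_est = SD · √(r(1 − r)) = 8.500 · √0.109 ≈ 8.500 · 0.330 ≈ 2.801
CI = 15.620 ± 2.576 · 2.801 → [8.403, 22.837]

[8.40, 22.84]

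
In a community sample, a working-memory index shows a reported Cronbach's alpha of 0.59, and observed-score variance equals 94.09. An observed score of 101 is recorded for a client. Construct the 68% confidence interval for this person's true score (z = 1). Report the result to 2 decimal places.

SD = √94.09 ≈ 9.7000
SEM = 9.7000×√(1 − 0.5900) ≈ 6.2110
Margin = 1 × 6.2110 ≈ 6.2110
68% CI: 101 ± 6.2110 = [94.7890, 107.2110]

[94.79, 107.21]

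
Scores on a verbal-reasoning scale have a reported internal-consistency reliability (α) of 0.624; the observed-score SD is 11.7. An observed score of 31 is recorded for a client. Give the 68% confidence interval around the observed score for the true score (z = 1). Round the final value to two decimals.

The standard error of measurement is 11.700*√(1 − 0.624) ≈ 11.700*0.613 ≈ 7.174.
1 * SEM ≈ 7.174
Interval: (23.826, 38.174)

[23.83, 38.17]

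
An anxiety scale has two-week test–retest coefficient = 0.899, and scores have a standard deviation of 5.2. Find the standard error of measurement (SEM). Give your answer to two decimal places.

The standard error of measurement is 5.20000*√(1 − 0.89900) ≈ 5.20000*0.31780 ≈ 1.65259.

1.65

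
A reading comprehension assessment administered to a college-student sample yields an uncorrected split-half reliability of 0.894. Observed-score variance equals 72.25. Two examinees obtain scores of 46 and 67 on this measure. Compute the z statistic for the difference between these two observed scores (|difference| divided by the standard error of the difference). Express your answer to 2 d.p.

7.38

SD = √72.25 = 8.50000
r_full = 2·0.894 / (1 + 0.894) ≃ 0.94403
SEM = 8.50000 × √(1 − 0.94403) = 8.50000 × √0.05597 ≃ 8.50000 × 0.23657 ≃ 2.01086
SE_diff = √2 × SEM ≃ 2.84379
z = 21 / 2.84379 ≃ 7.38452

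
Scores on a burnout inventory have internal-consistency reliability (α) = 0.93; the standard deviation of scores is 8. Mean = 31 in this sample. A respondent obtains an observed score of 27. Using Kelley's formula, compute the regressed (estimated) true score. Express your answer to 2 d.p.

27.28

T̂ = 0.93000(27) + 0.07000(31) ≈ 27.28000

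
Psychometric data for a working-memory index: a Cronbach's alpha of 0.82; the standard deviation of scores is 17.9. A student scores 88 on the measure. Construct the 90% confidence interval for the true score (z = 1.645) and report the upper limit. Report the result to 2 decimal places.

SEM = 17.9000·√(1 − 0.8200) ≈ 7.5943
Half-width = 1.645·7.5943 ≈ 12.4927
Upper limit = 88 + 12.4927 ≈ 100.4927

100.49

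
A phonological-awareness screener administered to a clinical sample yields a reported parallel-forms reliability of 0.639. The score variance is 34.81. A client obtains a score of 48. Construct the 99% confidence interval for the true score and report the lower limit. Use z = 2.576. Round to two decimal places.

38.87

σ = 34.81^(1/2) = 5.90000
SEM = 5.90000 * √(1 − 0.63900) = 5.90000 * √0.36100 ≃ 5.90000 * 0.60083 ≃ 3.54491
Margin = 2.576 * 3.54491 ≃ 9.13170
Lower limit = 48 − 9.13170 ≃ 38.86830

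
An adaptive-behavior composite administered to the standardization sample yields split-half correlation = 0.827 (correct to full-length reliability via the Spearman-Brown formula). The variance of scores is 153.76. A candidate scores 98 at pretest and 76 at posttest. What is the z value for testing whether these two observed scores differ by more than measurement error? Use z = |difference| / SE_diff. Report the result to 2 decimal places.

SD = √153.76 = 12.400
r_full = 2·0.827 / (1 + 0.827) ≈ 0.905
SEM = 12.400*√(1 − 0.905) ≈ 3.816
SE_diff = SEM * √2 ≈ 3.816 * 1.414 ≈ 5.396
z = |98 − 76| / 5.396 = 22 / 5.396 ≈ 4.077

4.08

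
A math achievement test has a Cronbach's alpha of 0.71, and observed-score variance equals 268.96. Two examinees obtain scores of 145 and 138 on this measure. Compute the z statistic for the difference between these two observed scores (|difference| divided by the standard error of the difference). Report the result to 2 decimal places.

SD = √268.96 ≈ 16.400
The standard error of measurement is 16.400·√(1 − 0.710) ≈ 16.400·0.539 ≈ 8.832.
SE_diff = √2 · SEM ≈ 12.490
z = 7 / 12.490 ≈ 0.560

0.56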